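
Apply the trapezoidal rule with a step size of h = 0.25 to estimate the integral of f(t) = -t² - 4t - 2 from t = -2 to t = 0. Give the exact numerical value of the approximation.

1.3125

h = (0 − (-2))/8 = 0.25.
Nodes t₀,…,t₈ = -2, -1.75, -1.5, -1.25, -1, -0.75, -0.5, -0.25, 0.
f(t) = -t² - 4t - 2: f₀=2, f₁=1.9375, f₂=1.75, f₃=1.4375, f₄=1, f₅=0.4375, f₆=-0.25, f₇=-1.0625, f₈=-2.
(h/2)·[f₀ + 2f₁ + 2f₂ + 2f₃ + 2f₄ + 2f₅ + 2f₆ + 2f₇ + f₈] = 0.125·(10.5) = 1.3125.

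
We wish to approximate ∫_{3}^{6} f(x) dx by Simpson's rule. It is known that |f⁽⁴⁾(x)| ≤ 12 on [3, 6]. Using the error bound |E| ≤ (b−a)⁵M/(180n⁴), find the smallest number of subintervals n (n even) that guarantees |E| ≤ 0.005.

Need 2916/(180n⁴) ≤ 0.005.
n⁴ ≥ 2916/(180·0.005) = 3240 ⇒ n ≥ 7.5446, so the smallest even n is 8. (n must be even for Simpson's rule.)

8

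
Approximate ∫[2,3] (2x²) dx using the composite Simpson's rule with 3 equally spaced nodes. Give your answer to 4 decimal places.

h = (3 − 2)/2 = 0.5.
Nodes x₀,…,x₂ = 2, 2.5, 3.
f(x) = 2x²: f₀=8, f₁=12.5, f₂=18.
(h/3)·[f₀ + 4f₁ + f₂] = 0.166667·(76) = 12.6667.

12.6667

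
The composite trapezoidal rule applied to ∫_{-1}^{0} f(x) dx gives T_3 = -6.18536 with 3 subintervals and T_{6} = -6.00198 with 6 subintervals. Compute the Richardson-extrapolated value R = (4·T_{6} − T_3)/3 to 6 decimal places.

-5.940853

R = (4·T_{6} − T_3) / 3 = (4·(-6.00198) − (-6.18536))/3 = (-17.82256)/3 = -5.940853.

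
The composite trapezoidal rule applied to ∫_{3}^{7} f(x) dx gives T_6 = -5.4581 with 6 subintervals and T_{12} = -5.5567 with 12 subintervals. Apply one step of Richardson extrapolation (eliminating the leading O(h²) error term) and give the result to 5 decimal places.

-5.58957

R = (4·T_{12} − T_6) / 3 = (4·(-5.5567) − (-5.4581))/3 = (-16.7687)/3 = -5.58957.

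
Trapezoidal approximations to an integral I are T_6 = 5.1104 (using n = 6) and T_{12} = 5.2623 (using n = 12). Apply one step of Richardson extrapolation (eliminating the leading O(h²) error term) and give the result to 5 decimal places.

5.31293

R = (4·T_{12} − T_6) / 3 = (4·5.2623 − 5.1104)/3 = (15.9388)/3 = 5.31293.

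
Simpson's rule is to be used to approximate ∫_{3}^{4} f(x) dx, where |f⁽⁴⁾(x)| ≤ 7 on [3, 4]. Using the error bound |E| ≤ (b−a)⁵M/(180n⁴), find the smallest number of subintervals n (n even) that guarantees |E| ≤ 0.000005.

10

Need 7/(180n⁴) ≤ 0.000005.
n⁴ ≥ 7/(180·0.000005) = 7777.78 ⇒ n ≥ 9.3910, so the smallest even n is 10. (n must be even for Simpson's rule.)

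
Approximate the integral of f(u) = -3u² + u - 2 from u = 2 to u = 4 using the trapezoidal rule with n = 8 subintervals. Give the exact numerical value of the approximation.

-54.0625

h = (4 − 2)/8 = 0.25.
Nodes u₀,…,u₈ = 2, 2.25, 2.5, 2.75, 3, 3.25, 3.5, 3.75, 4.
f(u) = -3u² + u - 2: f₀=-12, f₁=-14.9375, f₂=-18.25, f₃=-21.9375, f₄=-26, f₅=-30.4375, f₆=-35.25, f₇=-40.4375, f₈=-46.
(h/2)·[f₀ + 2f₁ + 2f₂ + 2f₃ + 2f₄ + 2f₅ + 2f₆ + 2f₇ + f₈] = 0.125·(-432.5) = -54.0625.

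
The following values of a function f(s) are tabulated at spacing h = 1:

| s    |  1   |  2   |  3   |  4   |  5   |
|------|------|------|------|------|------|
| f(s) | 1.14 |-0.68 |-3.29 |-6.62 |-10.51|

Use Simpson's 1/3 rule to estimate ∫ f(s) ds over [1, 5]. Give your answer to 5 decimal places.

-15.05000

h = 1, n = 4.
(h/3)·[y₀ + 4y₁ + 2y₂ + 4y₃ + y₄] = 0.333333·(-45.15) = -15.05000.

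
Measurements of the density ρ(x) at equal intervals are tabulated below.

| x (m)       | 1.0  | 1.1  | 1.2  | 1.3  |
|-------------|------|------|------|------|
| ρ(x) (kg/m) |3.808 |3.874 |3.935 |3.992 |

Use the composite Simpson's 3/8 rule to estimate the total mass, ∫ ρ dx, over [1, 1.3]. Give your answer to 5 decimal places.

1.17101

h = 0.1, n = 3.
(3h/8)·[y₀ + 3y₁ + 3y₂ + y₃] = 0.0375·(31.227) = 1.17101.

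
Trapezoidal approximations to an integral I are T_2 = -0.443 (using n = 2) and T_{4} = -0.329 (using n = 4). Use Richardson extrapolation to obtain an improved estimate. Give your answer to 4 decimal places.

-0.2910

R = (4·T_{4} − T_2) / 3 = (4·(-0.329) − (-0.443))/3 = (-0.873)/3 = -0.2910.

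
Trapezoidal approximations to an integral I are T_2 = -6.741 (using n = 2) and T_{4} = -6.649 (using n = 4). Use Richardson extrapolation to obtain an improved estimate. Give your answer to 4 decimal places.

R = (4·T_{4} − T_2) / 3 = (4·(-6.649) − (-6.741))/3 = (-19.855)/3 = -6.6183.

-6.6183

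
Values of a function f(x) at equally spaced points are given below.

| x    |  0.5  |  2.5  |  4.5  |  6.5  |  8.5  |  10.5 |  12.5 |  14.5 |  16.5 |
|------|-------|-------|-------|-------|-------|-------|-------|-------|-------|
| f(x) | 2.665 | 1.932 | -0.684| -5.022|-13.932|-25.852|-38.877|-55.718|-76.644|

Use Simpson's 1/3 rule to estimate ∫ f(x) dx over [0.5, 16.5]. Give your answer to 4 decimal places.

h = 2, n = 8.
(h/3)·[y₀ + 4y₁ + 2y₂ + 4y₃ + 2y₄ + 4y₅ + 2y₆ + 4y₇ + y₈] = 0.666667·(-519.605) = -346.4033.

-346.4033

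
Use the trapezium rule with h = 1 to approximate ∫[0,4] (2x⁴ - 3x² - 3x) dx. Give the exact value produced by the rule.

362

h = (4 − 0)/4 = 1.
Nodes x₀,…,x₄ = 0, 1, 2, 3, 4.
f(x) = 2x⁴ - 3x² - 3x: f₀=0, f₁=-4, f₂=14, f₃=126, f₄=452.
(h/2)·[f₀ + 2f₁ + 2f₂ + 2f₃ + f₄] = 0.5·(724) = 362.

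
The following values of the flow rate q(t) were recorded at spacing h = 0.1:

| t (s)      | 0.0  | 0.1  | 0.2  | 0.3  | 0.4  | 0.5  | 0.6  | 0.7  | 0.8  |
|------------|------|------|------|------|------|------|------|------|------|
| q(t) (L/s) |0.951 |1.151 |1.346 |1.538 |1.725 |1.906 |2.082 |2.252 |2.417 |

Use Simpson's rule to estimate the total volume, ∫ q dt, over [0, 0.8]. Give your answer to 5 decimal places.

1.36873

h = 0.1, n = 8.
(h/3)·[y₀ + 4y₁ + 2y₂ + 4y₃ + 2y₄ + 4y₅ + 2y₆ + 4y₇ + y₈] = 0.033333·(41.062) = 1.36873.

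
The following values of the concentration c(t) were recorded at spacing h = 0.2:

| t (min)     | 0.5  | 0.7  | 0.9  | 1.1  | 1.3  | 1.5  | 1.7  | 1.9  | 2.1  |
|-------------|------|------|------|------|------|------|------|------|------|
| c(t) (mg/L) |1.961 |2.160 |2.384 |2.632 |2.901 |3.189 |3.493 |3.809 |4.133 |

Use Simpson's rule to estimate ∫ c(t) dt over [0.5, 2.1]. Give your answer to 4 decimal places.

4.7207

h = 0.2, n = 8.
(h/3)·[y₀ + 4y₁ + 2y₂ + 4y₃ + 2y₄ + 4y₅ + 2y₆ + 4y₇ + y₈] = 0.066667·(70.810) = 4.7207.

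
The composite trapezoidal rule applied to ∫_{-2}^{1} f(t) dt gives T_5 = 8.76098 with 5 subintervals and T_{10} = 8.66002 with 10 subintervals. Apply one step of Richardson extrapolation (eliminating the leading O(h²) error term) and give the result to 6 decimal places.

8.626367

R = (4·T_{10} − T_5) / 3 = (4·8.66002 − 8.76098)/3 = (25.87910)/3 = 8.626367.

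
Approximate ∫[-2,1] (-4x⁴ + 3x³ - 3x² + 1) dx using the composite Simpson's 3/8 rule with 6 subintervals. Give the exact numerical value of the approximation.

h = (1 − (-2))/6 = 0.5.
Nodes x₀,…,x₆ = -2, -1.5, -1, -0.5, 0, 0.5, 1.
f(x) = -4x⁴ + 3x³ - 3x² + 1: f₀=-99, f₁=-36.125, f₂=-9, f₃=-0.375, f₄=1, f₅=0.375, f₆=-3.
(3h/8)·[f₀ + 3f₁ + 3f₂ + 2f₃ + 3f₄ + 3f₅ + f₆] = 0.1875·(-234) = -43.875.

-43.875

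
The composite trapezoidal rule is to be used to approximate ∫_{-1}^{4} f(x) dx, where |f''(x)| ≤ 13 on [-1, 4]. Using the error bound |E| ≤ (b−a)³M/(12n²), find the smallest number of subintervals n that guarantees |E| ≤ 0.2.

27

Need 1625/(12n²) ≤ 0.2.
n² ≥ 1625/(12·0.2) = 677.083 ⇒ n ≥ 26.0208, so the smallest n is 27.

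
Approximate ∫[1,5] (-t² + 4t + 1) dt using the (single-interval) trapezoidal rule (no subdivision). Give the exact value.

0

T = (b−a)/2 · [f(1) + f(5)] = 2·[4 + (-4)] = 0.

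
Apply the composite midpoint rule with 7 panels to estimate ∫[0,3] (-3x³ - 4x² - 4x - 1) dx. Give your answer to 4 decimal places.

-116.9464

h = (3 − 0)/7 = 0.428571.
Midpoints m₁,…,m₇ = 0.214286, 0.642857, 1.071429, 1.5, 1.928571, 2.357143, 2.785714.
f(m₁)=-2.070335, f(m₂)=-6.021501, f(m₃)=-13.567420, f(m₄)=-26.125, f(m₅)=-45.111152, f(m₆)=-71.942784, f(m₇)=-108.036808.
h·[f(m₁) + f(m₂) + f(m₃) + f(m₄) + f(m₅) + f(m₆) + f(m₇)] = 0.428571·(-272.875) = -116.9464.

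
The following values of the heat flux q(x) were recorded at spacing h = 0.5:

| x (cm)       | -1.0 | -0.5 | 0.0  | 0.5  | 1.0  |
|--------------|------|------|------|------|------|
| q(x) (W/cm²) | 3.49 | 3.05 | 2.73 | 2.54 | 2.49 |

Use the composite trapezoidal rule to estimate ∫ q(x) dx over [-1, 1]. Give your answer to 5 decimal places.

5.65500

h = 0.5, n = 4.
(h/2)·[y₀ + 2y₁ + 2y₂ + 2y₃ + y₄] = 0.25·(22.62) = 5.65500.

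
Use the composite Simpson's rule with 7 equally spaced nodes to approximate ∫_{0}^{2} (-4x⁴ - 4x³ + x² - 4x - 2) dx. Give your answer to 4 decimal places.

h = (2 − 0)/6 = 0.333333.
Nodes x₀,…,x₆ = 0, 0.333333, 0.666667, 1, 1.333333, 1.666667, 2.
f(x) = -4x⁴ - 4x³ + x² - 4x - 2: f₀=-2, f₁=-3.419753, f₂=-6.197531, f₃=-13, f₄=-27.679012, f₅=-55.271605, f₆=-102.
(h/3)·[f₀ + 4f₁ + 2f₂ + 4f₃ + 2f₄ + 4f₅ + f₆] = 0.111111·(-458.518519) = -50.9465.

-50.9465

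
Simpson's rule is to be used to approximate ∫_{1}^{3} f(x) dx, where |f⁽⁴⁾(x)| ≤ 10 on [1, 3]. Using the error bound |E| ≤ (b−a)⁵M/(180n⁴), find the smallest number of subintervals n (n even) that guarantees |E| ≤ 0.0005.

Need 320/(180n⁴) ≤ 0.0005.
n⁴ ≥ 320/(180·0.0005) = 3555.56 ⇒ n ≥ 7.7219, so the smallest even n is 8. (n must be even for Simpson's rule.)

8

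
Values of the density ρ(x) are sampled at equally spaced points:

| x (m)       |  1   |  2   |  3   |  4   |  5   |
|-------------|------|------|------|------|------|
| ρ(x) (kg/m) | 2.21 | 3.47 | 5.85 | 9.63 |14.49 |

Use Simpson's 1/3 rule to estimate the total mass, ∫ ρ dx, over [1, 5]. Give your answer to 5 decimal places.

h = 1, n = 4.
(h/3)·[y₀ + 4y₁ + 2y₂ + 4y₃ + y₄] = 0.333333·(80.80) = 26.93333.

26.93333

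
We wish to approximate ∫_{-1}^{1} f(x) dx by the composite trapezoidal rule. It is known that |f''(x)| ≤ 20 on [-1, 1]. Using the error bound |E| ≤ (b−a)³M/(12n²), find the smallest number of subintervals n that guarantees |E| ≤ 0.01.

Need 160/(12n²) ≤ 0.01.
n² ≥ 160/(12·0.01) = 1333.33 ⇒ n ≥ 36.5148, so the smallest n is 37.

37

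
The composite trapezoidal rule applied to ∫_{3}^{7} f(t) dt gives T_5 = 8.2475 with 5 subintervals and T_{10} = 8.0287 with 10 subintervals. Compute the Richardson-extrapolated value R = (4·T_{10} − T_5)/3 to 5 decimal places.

R = (4·T_{10} − T_5) / 3 = (4·8.0287 − 8.2475)/3 = (23.8673)/3 = 7.95577.

7.95577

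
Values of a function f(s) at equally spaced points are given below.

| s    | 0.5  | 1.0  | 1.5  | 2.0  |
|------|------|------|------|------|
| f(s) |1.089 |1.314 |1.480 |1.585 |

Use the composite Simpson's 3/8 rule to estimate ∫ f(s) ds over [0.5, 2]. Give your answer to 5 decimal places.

h = 0.5, n = 3.
(3h/8)·[y₀ + 3y₁ + 3y₂ + y₃] = 0.1875·(11.056) = 2.07300.

2.07300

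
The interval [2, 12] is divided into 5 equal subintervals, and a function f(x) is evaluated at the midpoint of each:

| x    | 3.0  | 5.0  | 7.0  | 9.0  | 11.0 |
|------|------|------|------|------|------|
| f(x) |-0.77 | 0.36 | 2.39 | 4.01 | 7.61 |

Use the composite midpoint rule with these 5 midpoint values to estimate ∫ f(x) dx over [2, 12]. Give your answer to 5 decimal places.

h = 2, n = 5.
h·[y(m₁) + y(m₂) + y(m₃) + y(m₄) + y(m₅)] = 2·(13.60) = 27.20000.

27.20000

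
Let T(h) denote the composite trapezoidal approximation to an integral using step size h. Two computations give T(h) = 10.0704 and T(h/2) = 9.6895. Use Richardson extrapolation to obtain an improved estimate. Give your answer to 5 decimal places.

9.56253

R = (4·T(h/2) − T(h)) / 3 = (4·9.6895 − 10.0704)/3 = (28.6876)/3 = 9.56253.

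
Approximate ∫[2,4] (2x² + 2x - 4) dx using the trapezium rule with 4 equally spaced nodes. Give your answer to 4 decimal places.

h = (4 − 2)/3 = 0.666667.
Nodes x₀,…,x₃ = 2, 2.666667, 3.333333, 4.
f(x) = 2x² + 2x - 4: f₀=8, f₁=15.555556, f₂=24.888889, f₃=36.
(h/2)·[f₀ + 2f₁ + 2f₂ + f₃] = 0.333333·(124.888889) = 41.6296.

41.6296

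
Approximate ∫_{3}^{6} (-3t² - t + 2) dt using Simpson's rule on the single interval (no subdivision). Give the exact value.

S = (b−a)/6 · [f(3) + 4f(4.5) + f(6)] = 0.5·[(-28) + 4·(-63.25) + (-112)] = -196.5.

-196.5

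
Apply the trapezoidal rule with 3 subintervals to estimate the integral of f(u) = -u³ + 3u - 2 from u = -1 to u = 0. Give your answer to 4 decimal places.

-3.2222

h = (0 − (-1))/3 = 0.333333.
Nodes u₀,…,u₃ = -1, -0.666667, -0.333333, 0.
f(u) = -u³ + 3u - 2: f₀=-4, f₁=-3.703704, f₂=-2.962963, f₃=-2.
(h/2)·[f₀ + 2f₁ + 2f₂ + f₃] = 0.166667·(-19.333333) = -3.2222.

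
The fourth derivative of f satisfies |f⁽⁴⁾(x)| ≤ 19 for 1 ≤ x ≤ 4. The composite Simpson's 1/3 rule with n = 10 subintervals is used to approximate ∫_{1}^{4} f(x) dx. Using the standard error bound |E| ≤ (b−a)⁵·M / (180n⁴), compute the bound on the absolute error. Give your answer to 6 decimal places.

|E| ≤ (3)⁵·19 / (180·10⁴) = 4617/1800000 = 0.002565.

0.002565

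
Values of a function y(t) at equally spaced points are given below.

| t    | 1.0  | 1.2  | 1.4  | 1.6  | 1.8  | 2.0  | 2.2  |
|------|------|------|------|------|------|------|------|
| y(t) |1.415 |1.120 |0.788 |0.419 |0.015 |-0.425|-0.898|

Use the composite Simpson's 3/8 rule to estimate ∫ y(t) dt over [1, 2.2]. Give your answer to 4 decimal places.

0.4387

h = 0.2, n = 6.
(3h/8)·[y₀ + 3y₁ + 3y₂ + 2y₃ + 3y₄ + 3y₅ + y₆] = 0.075·(5.849) = 0.4387.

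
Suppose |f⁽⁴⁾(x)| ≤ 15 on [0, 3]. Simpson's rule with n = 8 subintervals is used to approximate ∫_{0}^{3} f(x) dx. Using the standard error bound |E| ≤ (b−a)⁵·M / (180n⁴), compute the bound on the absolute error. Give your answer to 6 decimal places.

0.004944

|E| ≤ (3)⁵·15 / (180·8⁴) = 3645/737280 = 0.004944.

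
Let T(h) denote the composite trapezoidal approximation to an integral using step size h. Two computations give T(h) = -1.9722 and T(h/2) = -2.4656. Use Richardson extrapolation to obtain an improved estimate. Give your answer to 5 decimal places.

-2.63007

R = (4·T(h/2) − T(h)) / 3 = (4·(-2.4656) − (-1.9722))/3 = (-7.8902)/3 = -2.63007.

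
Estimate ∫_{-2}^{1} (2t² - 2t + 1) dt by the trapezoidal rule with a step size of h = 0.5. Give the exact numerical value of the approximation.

h = (1 − (-2))/6 = 0.5.
Nodes t₀,…,t₆ = -2, -1.5, -1, -0.5, 0, 0.5, 1.
f(t) = 2t² - 2t + 1: f₀=13, f₁=8.5, f₂=5, f₃=2.5, f₄=1, f₅=0.5, f₆=1.
(h/2)·[f₀ + 2f₁ + 2f₂ + 2f₃ + 2f₄ + 2f₅ + f₆] = 0.25·(49) = 12.25.

12.25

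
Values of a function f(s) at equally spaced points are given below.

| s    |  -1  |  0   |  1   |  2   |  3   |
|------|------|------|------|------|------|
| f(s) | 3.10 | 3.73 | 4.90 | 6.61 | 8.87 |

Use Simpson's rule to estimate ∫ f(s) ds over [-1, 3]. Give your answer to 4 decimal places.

h = 1, n = 4.
(h/3)·[y₀ + 4y₁ + 2y₂ + 4y₃ + y₄] = 0.333333·(63.13) = 21.0433.

21.0433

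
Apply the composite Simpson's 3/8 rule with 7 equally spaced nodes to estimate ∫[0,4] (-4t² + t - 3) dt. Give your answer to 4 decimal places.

h = (4 − 0)/6 = 0.666667.
Nodes t₀,…,t₆ = 0, 0.666667, 1.333333, 2, 2.666667, 3.333333, 4.
f(t) = -4t² + t - 3: f₀=-3, f₁=-4.111111, f₂=-8.777778, f₃=-17, f₄=-28.777778, f₅=-44.111111, f₆=-63.
(3h/8)·[f₀ + 3f₁ + 3f₂ + 2f₃ + 3f₄ + 3f₅ + f₆] = 0.25·(-357.333333) = -89.3333.

-89.3333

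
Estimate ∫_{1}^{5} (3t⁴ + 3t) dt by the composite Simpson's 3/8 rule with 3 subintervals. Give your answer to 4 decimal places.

1921.7778

h = (5 − 1)/3 = 1.333333.
Nodes t₀,…,t₃ = 1, 2.333333, 3.666667, 5.
f(t) = 3t⁴ + 3t: f₀=6, f₁=95.925926, f₂=553.259259, f₃=1890.
(3h/8)·[f₀ + 3f₁ + 3f₂ + f₃] = 0.5·(3843.555556) = 1921.7778.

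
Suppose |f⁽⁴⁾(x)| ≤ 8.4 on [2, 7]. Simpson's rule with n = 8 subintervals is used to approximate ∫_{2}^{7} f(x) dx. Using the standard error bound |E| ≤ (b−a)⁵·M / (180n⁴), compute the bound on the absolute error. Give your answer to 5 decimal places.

0.03560

|E| ≤ (5)⁵·8.4 / (180·8⁴) = 26250/737280 = 0.03560.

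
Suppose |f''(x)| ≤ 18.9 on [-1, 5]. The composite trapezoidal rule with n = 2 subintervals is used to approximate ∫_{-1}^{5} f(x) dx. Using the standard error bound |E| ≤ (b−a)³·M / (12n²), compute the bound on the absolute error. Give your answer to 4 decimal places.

|E| ≤ (6)³·18.9 / (12·2²) = 4082.4/48 = 85.0500.

85.0500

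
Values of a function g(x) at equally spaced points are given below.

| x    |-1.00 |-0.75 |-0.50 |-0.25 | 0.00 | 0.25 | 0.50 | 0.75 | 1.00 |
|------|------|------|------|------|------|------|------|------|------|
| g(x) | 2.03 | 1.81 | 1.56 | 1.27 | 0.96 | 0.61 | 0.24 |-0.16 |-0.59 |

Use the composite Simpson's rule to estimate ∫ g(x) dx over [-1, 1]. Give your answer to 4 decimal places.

h = 0.25, n = 8.
(h/3)·[y₀ + 4y₁ + 2y₂ + 4y₃ + 2y₄ + 4y₅ + 2y₆ + 4y₇ + y₈] = 0.083333·(21.08) = 1.7567.

1.7567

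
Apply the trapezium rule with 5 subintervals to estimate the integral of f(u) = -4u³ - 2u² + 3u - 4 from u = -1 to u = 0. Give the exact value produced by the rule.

h = (0 − (-1))/5 = 0.2.
Nodes u₀,…,u₅ = -1, -0.8, -0.6, -0.4, -0.2, 0.
f(u) = -4u³ - 2u² + 3u - 4: f₀=-5, f₁=-5.632, f₂=-5.656, f₃=-5.264, f₄=-4.648, f₅=-4.
(h/2)·[f₀ + 2f₁ + 2f₂ + 2f₃ + 2f₄ + f₅] = 0.1·(-51.4) = -5.14.

-5.14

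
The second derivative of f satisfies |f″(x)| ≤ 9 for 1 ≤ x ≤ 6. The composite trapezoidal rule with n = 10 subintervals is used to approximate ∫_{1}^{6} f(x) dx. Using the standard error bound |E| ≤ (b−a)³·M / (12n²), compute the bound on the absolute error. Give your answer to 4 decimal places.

|E| ≤ (5)³·9 / (12·10²) = 1125/1200 = 0.9375.

0.9375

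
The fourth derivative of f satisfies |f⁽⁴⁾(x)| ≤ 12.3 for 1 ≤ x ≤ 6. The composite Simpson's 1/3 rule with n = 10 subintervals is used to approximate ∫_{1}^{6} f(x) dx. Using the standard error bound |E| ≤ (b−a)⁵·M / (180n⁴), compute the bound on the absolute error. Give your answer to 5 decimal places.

|E| ≤ (5)⁵·12.3 / (180·10⁴) = 38437.5/1800000 = 0.02135.

0.02135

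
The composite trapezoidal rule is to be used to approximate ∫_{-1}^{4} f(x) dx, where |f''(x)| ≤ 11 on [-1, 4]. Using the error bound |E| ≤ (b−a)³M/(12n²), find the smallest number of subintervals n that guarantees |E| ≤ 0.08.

38

Need 1375/(12n²) ≤ 0.08.
n² ≥ 1375/(12·0.08) = 1432.29 ⇒ n ≥ 37.8456, so the smallest n is 38.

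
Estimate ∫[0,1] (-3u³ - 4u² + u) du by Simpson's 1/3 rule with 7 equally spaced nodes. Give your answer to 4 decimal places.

-1.5833

h = (1 − 0)/6 = 0.166667.
Nodes u₀,…,u₆ = 0, 0.166667, 0.333333, 0.5, 0.666667, 0.833333, 1.
f(u) = -3u³ - 4u² + u: f₀=0, f₁=0.041667, f₂=-0.222222, f₃=-0.875, f₄=-2, f₅=-3.680556, f₆=-6.
(h/3)·[f₀ + 4f₁ + 2f₂ + 4f₃ + 2f₄ + 4f₅ + f₆] = 0.055556·(-28.5) = -1.5833.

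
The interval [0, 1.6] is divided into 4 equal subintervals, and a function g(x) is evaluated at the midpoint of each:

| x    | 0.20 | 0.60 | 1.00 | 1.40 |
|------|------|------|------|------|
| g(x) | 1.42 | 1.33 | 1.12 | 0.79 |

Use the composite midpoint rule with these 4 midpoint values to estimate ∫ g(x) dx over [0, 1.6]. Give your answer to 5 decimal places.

1.86400

h = 0.4, n = 4.
h·[y(m₁) + y(m₂) + y(m₃) + y(m₄)] = 0.4·(4.66) = 1.86400.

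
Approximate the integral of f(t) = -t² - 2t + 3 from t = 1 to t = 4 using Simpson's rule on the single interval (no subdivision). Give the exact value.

S = (b−a)/6 · [f(1) + 4f(2.5) + f(4)] = 0.5·[0 + 4·(-8.25) + (-21)] = -27.

-27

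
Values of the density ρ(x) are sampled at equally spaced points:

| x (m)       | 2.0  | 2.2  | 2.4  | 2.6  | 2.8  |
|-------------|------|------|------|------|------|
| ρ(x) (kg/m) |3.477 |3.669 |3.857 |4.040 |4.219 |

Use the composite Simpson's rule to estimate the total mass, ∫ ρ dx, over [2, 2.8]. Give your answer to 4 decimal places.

3.0831

h = 0.2, n = 4.
(h/3)·[y₀ + 4y₁ + 2y₂ + 4y₃ + y₄] = 0.066667·(46.246) = 3.0831.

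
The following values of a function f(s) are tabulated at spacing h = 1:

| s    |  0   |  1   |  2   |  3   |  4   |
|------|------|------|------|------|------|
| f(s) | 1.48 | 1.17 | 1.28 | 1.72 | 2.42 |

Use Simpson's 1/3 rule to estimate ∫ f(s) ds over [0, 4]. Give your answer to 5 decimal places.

h = 1, n = 4.
(h/3)·[y₀ + 4y₁ + 2y₂ + 4y₃ + y₄] = 0.333333·(18.02) = 6.00667.

6.00667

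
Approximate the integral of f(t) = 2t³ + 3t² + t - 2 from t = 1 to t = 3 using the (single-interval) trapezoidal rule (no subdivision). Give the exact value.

86

T = (b−a)/2 · [f(1) + f(3)] = 1·[4 + 82] = 86.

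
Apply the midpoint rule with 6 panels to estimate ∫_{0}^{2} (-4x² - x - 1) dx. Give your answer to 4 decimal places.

h = (2 − 0)/6 = 0.333333.
Midpoints m₁,…,m₆ = 0.166667, 0.5, 0.833333, 1.166667, 1.5, 1.833333.
f(m₁)=-1.277778, f(m₂)=-2.5, f(m₃)=-4.611111, f(m₄)=-7.611111, f(m₅)=-11.5, f(m₆)=-16.277778.
h·[f(m₁) + f(m₂) + f(m₃) + f(m₄) + f(m₅) + f(m₆)] = 0.333333·(-43.777778) = -14.5926.

-14.5926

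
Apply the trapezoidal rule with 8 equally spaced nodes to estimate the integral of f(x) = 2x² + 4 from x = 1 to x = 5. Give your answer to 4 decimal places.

99.1020

h = (5 − 1)/7 = 0.571429.
Nodes x₀,…,x₇ = 1, 1.571429, 2.142857, 2.714286, 3.285714, 3.857143, 4.428571, 5.
f(x) = 2x² + 4: f₀=6, f₁=8.938776, f₂=13.183673, f₃=18.734694, f₄=25.591837, f₅=33.755102, f₆=43.224490, f₇=54.
(h/2)·[f₀ + 2f₁ + 2f₂ + 2f₃ + 2f₄ + 2f₅ + 2f₆ + f₇] = 0.285714·(346.857143) = 99.1020.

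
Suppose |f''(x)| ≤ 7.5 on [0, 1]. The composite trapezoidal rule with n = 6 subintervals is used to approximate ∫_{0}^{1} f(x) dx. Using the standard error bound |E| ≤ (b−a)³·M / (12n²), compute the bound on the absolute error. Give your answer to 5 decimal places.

0.01736

|E| ≤ (1)³·7.5 / (12·6²) = 7.5/432 = 0.01736.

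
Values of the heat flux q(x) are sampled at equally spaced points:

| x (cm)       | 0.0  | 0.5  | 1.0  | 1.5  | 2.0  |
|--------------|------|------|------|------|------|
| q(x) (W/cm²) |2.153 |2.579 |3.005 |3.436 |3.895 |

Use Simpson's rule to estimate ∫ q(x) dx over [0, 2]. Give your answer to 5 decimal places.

6.01967

h = 0.5, n = 4.
(h/3)·[y₀ + 4y₁ + 2y₂ + 4y₃ + y₄] = 0.166667·(36.118) = 6.01967.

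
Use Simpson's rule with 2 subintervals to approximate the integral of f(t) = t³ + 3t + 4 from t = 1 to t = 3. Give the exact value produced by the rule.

40

h = (3 − 1)/2 = 1.
Nodes t₀,…,t₂ = 1, 2, 3.
f(t) = t³ + 3t + 4: f₀=8, f₁=18, f₂=40.
(h/3)·[f₀ + 4f₁ + f₂] = 0.333333·(120) = 40.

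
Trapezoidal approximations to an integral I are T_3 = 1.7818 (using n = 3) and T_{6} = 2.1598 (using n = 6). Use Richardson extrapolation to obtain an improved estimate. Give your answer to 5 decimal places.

R = (4·T_{6} − T_3) / 3 = (4·2.1598 − 1.7818)/3 = (6.8574)/3 = 2.28580.

2.28580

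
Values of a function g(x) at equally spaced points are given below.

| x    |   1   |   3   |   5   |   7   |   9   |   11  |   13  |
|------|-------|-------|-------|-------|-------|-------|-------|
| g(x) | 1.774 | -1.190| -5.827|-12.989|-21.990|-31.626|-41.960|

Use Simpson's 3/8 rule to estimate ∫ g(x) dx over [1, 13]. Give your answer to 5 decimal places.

-186.04725

h = 2, n = 6.
(3h/8)·[y₀ + 3y₁ + 3y₂ + 2y₃ + 3y₄ + 3y₅ + y₆] = 0.75·(-248.063) = -186.04725.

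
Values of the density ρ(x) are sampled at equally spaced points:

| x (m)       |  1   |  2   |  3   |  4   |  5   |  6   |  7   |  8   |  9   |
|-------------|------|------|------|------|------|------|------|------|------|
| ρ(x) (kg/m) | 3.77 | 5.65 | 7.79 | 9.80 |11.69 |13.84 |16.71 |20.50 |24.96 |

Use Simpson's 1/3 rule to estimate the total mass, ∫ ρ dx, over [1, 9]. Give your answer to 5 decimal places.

100.09000

h = 1, n = 8.
(h/3)·[y₀ + 4y₁ + 2y₂ + 4y₃ + 2y₄ + 4y₅ + 2y₆ + 4y₇ + y₈] = 0.333333·(300.27) = 100.09000.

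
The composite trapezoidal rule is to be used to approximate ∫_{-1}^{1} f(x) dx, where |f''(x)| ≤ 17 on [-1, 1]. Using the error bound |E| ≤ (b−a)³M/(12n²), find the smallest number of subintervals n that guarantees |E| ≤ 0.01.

Need 136/(12n²) ≤ 0.01.
n² ≥ 136/(12·0.01) = 1133.33 ⇒ n ≥ 33.6650, so the smallest n is 34.

34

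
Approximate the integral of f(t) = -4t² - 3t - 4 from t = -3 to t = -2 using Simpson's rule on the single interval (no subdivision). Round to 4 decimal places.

-21.8333

S = (b−a)/6 · [f(-3) + 4f(-2.5) + f(-2)] = 0.166667·[(-31) + 4·(-21.5) + (-14)] = -21.8333.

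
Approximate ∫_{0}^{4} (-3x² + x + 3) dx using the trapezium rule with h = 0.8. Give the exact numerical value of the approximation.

h = (4 − 0)/5 = 0.8.
Nodes x₀,…,x₅ = 0, 0.8, 1.6, 2.4, 3.2, 4.
f(x) = -3x² + x + 3: f₀=3, f₁=1.88, f₂=-3.08, f₃=-11.88, f₄=-24.52, f₅=-41.
(h/2)·[f₀ + 2f₁ + 2f₂ + 2f₃ + 2f₄ + f₅] = 0.4·(-113.2) = -45.28.

-45.28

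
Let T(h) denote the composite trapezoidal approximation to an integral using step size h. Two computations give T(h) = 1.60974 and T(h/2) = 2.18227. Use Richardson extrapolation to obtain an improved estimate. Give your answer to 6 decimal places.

2.373113

R = (4·T(h/2) − T(h)) / 3 = (4·2.18227 − 1.60974)/3 = (7.11934)/3 = 2.373113.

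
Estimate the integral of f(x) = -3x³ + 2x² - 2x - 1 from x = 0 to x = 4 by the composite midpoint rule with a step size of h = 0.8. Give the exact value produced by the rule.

h = (4 − 0)/5 = 0.8.
Midpoints m₁,…,m₅ = 0.4, 1.2, 2, 2.8, 3.6.
f(m₁)=-1.672, f(m₂)=-5.704, f(m₃)=-21, f(m₄)=-56.776, f(m₅)=-122.248.
h·[f(m₁) + f(m₂) + f(m₃) + f(m₄) + f(m₅)] = 0.8·(-207.4) = -165.92.

-165.92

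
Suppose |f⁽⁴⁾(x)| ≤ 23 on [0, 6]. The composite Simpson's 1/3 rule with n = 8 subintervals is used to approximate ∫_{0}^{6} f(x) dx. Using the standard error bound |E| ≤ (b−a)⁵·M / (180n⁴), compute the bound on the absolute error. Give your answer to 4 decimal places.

|E| ≤ (6)⁵·23 / (180·8⁴) = 178848/737280 = 0.2426.

0.2426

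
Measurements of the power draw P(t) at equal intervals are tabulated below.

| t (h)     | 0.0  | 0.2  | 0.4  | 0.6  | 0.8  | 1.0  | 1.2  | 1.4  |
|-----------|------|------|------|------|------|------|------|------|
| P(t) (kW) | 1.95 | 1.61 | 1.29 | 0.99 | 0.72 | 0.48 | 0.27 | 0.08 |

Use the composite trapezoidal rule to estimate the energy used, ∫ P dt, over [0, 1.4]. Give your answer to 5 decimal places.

1.27500

h = 0.2, n = 7.
(h/2)·[y₀ + 2y₁ + 2y₂ + 2y₃ + 2y₄ + 2y₅ + 2y₆ + y₇] = 0.1·(12.75) = 1.27500.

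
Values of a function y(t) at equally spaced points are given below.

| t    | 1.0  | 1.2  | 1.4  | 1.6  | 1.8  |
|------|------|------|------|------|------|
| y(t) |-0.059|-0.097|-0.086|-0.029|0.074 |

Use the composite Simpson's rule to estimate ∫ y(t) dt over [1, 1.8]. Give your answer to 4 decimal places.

h = 0.2, n = 4.
(h/3)·[y₀ + 4y₁ + 2y₂ + 4y₃ + y₄] = 0.066667·(-0.661) = -0.0441.

-0.0441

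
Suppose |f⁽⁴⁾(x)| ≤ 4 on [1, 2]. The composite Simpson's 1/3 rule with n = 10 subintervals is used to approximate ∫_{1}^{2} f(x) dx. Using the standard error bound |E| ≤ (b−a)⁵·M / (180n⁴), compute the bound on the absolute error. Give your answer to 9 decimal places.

|E| ≤ (1)⁵·4 / (180·10⁴) = 4/1800000 = 0.000002222.

0.000002222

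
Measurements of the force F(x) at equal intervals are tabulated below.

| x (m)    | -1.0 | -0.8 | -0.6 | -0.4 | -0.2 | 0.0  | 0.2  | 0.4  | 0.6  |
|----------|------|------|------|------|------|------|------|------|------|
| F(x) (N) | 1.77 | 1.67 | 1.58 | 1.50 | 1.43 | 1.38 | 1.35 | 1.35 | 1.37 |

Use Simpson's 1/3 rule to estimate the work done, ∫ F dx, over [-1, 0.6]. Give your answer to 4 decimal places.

h = 0.2, n = 8.
(h/3)·[y₀ + 4y₁ + 2y₂ + 4y₃ + 2y₄ + 4y₅ + 2y₆ + 4y₇ + y₈] = 0.066667·(35.46) = 2.3640.

2.3640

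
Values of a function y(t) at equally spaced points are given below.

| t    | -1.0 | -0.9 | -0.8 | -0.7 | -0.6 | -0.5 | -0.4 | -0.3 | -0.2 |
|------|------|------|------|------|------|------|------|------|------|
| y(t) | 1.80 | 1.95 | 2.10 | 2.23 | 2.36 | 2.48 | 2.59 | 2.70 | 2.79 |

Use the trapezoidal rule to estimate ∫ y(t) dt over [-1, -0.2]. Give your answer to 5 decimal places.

h = 0.1, n = 8.
(h/2)·[y₀ + 2y₁ + 2y₂ + 2y₃ + 2y₄ + 2y₅ + 2y₆ + 2y₇ + y₈] = 0.05·(37.41) = 1.87050.

1.87050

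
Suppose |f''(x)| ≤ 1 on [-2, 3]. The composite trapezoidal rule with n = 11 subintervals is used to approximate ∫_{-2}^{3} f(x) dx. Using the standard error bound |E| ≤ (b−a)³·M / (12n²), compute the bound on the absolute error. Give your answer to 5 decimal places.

0.08609

|E| ≤ (5)³·1 / (12·11²) = 125/1452 = 0.08609.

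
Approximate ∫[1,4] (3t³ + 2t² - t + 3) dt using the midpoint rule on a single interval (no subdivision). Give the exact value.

179.625

M = (b−a)·f(2.5) = 3·(59.875) = 179.625.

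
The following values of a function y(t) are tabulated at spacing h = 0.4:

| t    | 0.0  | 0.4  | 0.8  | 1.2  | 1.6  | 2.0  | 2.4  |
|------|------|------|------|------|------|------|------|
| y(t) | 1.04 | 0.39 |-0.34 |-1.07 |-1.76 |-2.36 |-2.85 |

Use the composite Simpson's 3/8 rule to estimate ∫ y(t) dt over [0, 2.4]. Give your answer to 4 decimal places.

h = 0.4, n = 6.
(3h/8)·[y₀ + 3y₁ + 3y₂ + 2y₃ + 3y₄ + 3y₅ + y₆] = 0.15·(-16.16) = -2.4240.

-2.4240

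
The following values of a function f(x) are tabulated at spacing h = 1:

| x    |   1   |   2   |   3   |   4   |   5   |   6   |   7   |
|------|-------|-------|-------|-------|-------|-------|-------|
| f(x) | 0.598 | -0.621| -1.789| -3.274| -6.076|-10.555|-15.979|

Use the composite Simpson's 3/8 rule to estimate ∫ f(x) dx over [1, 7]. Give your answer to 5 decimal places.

-29.64450

h = 1, n = 6.
(3h/8)·[y₀ + 3y₁ + 3y₂ + 2y₃ + 3y₄ + 3y₅ + y₆] = 0.375·(-79.052) = -29.64450.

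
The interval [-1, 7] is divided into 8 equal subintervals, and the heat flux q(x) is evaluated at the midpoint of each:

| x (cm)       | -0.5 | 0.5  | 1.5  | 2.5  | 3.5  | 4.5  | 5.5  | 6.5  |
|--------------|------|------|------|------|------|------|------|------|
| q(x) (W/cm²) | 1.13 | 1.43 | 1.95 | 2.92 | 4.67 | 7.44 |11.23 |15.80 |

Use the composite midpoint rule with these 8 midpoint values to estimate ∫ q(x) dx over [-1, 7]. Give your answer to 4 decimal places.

46.5700

h = 1, n = 8.
h·[y(m₁) + y(m₂) + y(m₃) + y(m₄) + y(m₅) + y(m₆) + y(m₇) + y(m₈)] = 1·(46.57) = 46.5700.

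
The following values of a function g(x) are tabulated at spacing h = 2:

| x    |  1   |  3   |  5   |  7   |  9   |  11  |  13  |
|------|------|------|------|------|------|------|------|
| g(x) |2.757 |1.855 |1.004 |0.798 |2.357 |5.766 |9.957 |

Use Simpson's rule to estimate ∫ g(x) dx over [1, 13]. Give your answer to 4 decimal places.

h = 2, n = 6.
(h/3)·[y₀ + 4y₁ + 2y₂ + 4y₃ + 2y₄ + 4y₅ + y₆] = 0.666667·(53.112) = 35.4080.

35.4080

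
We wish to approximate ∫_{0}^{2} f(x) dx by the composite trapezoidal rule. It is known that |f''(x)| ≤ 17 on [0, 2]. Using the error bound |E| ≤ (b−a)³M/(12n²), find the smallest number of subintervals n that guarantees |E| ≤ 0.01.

34

Need 136/(12n²) ≤ 0.01.
n² ≥ 136/(12·0.01) = 1133.33 ⇒ n ≥ 33.6650, so the smallest n is 34.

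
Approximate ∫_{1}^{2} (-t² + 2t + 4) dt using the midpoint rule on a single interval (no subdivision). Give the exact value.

4.75

M = (b−a)·f(1.5) = 1·(4.75) = 4.75.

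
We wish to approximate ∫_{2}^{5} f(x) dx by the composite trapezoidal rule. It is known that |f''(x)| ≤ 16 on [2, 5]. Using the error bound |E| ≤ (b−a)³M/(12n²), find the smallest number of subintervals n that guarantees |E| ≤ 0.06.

25

Need 432/(12n²) ≤ 0.06.
n² ≥ 432/(12·0.06) = 600 ⇒ n ≥ 24.4949, so the smallest n is 25.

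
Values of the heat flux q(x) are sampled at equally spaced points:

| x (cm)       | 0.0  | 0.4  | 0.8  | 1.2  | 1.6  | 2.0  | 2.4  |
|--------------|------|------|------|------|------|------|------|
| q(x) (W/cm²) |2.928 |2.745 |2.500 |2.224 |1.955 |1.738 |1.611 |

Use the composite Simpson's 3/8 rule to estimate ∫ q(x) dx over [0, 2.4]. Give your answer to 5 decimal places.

h = 0.4, n = 6.
(3h/8)·[y₀ + 3y₁ + 3y₂ + 2y₃ + 3y₄ + 3y₅ + y₆] = 0.15·(35.801) = 5.37015.

5.37015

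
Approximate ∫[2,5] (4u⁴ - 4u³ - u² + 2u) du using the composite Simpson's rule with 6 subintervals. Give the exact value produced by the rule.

1847.5

h = (5 − 2)/6 = 0.5.
Nodes u₀,…,u₆ = 2, 2.5, 3, 3.5, 4, 4.5, 5.
f(u) = 4u⁴ - 4u³ - u² + 2u: f₀=32, f₁=92.5, f₂=213, f₃=423.5, f₄=760, f₅=1264.5, f₆=1985.
(h/3)·[f₀ + 4f₁ + 2f₂ + 4f₃ + 2f₄ + 4f₅ + f₆] = 0.166667·(11085) = 1847.5.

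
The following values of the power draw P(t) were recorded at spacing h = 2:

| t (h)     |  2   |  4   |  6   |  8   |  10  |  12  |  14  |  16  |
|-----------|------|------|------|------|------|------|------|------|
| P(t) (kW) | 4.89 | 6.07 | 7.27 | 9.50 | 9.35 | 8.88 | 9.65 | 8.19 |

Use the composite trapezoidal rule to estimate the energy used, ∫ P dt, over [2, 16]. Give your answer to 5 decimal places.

114.52000

h = 2, n = 7.
(h/2)·[y₀ + 2y₁ + 2y₂ + 2y₃ + 2y₄ + 2y₅ + 2y₆ + y₇] = 1·(114.52) = 114.52000.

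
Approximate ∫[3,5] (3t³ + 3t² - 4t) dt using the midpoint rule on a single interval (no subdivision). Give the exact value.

M = (b−a)·f(4) = 2·(224) = 448.

448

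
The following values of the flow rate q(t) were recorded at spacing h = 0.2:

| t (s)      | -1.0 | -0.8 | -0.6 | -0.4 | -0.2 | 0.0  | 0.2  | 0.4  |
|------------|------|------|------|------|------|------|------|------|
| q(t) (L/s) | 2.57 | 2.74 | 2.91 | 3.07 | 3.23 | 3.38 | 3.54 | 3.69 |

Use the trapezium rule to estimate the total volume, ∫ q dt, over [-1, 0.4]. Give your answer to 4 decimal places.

h = 0.2, n = 7.
(h/2)·[y₀ + 2y₁ + 2y₂ + 2y₃ + 2y₄ + 2y₅ + 2y₆ + y₇] = 0.1·(44.00) = 4.4000.

4.4000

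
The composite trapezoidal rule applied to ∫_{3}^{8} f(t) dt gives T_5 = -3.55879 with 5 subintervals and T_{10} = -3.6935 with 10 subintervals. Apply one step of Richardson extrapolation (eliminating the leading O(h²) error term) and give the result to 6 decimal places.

-3.738403

R = (4·T_{10} − T_5) / 3 = (4·(-3.6935) − (-3.55879))/3 = (-11.21521)/3 = -3.738403.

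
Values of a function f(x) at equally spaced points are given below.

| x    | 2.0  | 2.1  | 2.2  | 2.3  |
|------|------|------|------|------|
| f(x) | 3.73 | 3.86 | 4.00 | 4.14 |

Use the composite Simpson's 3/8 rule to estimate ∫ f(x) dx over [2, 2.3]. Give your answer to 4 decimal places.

1.1794

h = 0.1, n = 3.
(3h/8)·[y₀ + 3y₁ + 3y₂ + y₃] = 0.0375·(31.45) = 1.1794.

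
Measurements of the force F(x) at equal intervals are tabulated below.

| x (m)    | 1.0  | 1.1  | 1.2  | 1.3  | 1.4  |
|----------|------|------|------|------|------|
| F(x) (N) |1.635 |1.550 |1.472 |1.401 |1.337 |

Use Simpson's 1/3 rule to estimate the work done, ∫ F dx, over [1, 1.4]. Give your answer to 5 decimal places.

0.59067

h = 0.1, n = 4.
(h/3)·[y₀ + 4y₁ + 2y₂ + 4y₃ + y₄] = 0.033333·(17.720) = 0.59067.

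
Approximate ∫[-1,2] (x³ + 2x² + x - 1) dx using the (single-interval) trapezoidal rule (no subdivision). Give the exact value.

24

T = (b−a)/2 · [f(-1) + f(2)] = 1.5·[(-1) + 17] = 24.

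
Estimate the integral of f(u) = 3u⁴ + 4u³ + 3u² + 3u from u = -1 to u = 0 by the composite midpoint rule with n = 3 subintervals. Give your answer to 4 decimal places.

h = (0 − (-1))/3 = 0.333333.
Midpoints m₁,…,m₃ = -0.833333, -0.5, -0.166667.
f(m₁)=-1.284722, f(m₂)=-1.0625, f(m₃)=-0.432870.
h·[f(m₁) + f(m₂) + f(m₃)] = 0.333333·(-2.780093) = -0.9267.

-0.9267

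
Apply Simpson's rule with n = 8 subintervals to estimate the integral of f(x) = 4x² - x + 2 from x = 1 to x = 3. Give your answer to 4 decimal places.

h = (3 − 1)/8 = 0.25.
Nodes x₀,…,x₈ = 1, 1.25, 1.5, 1.75, 2, 2.25, 2.5, 2.75, 3.
f(x) = 4x² - x + 2: f₀=5, f₁=7, f₂=9.5, f₃=12.5, f₄=16, f₅=20, f₆=24.5, f₇=29.5, f₈=35.
(h/3)·[f₀ + 4f₁ + 2f₂ + 4f₃ + 2f₄ + 4f₅ + 2f₆ + 4f₇ + f₈] = 0.083333·(416) = 34.6667.

34.6667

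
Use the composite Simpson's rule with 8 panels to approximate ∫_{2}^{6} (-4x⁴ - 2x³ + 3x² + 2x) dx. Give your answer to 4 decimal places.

h = (6 − 2)/8 = 0.5.
Nodes x₀,…,x₈ = 2, 2.5, 3, 3.5, 4, 4.5, 5, 5.5, 6.
f(x) = -4x⁴ - 2x³ + 3x² + 2x: f₀=-64, f₁=-163.75, f₂=-345, f₃=-642.25, f₄=-1096, f₅=-1752.75, f₆=-2665, f₇=-3891.25, f₈=-5496.
(h/3)·[f₀ + 4f₁ + 2f₂ + 4f₃ + 2f₄ + 4f₅ + 2f₆ + 4f₇ + f₈] = 0.166667·(-39572) = -6595.3333.

-6595.3333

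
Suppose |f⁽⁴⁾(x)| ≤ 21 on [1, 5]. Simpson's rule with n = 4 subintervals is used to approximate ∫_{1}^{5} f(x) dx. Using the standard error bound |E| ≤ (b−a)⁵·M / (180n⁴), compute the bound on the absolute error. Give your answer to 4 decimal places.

|E| ≤ (4)⁵·21 / (180·4⁴) = 21504/46080 = 0.4667.

0.4667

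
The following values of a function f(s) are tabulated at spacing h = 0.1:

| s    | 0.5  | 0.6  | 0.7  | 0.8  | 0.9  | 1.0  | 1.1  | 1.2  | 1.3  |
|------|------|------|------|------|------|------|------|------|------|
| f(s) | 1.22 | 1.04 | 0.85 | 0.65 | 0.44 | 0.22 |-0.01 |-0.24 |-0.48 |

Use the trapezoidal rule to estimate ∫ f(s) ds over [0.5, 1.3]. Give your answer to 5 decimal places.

h = 0.1, n = 8.
(h/2)·[y₀ + 2y₁ + 2y₂ + 2y₃ + 2y₄ + 2y₅ + 2y₆ + 2y₇ + y₈] = 0.05·(6.64) = 0.33200.

0.33200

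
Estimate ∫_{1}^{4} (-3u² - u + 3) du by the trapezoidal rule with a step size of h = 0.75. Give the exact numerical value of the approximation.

h = (4 − 1)/4 = 0.75.
Nodes u₀,…,u₄ = 1, 1.75, 2.5, 3.25, 4.
f(u) = -3u² - u + 3: f₀=-1, f₁=-7.9375, f₂=-18.25, f₃=-31.9375, f₄=-49.
(h/2)·[f₀ + 2f₁ + 2f₂ + 2f₃ + f₄] = 0.375·(-166.25) = -62.34375.

-62.34375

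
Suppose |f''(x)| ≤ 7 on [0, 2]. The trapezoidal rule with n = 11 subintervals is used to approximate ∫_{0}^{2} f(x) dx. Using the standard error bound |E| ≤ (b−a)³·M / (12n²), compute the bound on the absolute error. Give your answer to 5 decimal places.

0.03857

|E| ≤ (2)³·7 / (12·11²) = 56/1452 = 0.03857.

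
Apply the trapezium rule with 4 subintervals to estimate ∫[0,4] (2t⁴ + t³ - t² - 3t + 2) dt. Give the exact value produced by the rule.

h = (4 − 0)/4 = 1.
Nodes t₀,…,t₄ = 0, 1, 2, 3, 4.
f(t) = 2t⁴ + t³ - t² - 3t + 2: f₀=2, f₁=1, f₂=32, f₃=173, f₄=550.
(h/2)·[f₀ + 2f₁ + 2f₂ + 2f₃ + f₄] = 0.5·(964) = 482.

482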